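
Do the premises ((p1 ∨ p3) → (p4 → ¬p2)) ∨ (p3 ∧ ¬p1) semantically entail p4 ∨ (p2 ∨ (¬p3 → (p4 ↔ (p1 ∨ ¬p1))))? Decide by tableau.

Initial set: {(((p1 ∨ p3) → (p4 → ¬p2)) ∨ (p3 ∧ ¬p1)); ¬(p4 ∨ (p2 ∨ (¬p3 → (p4 ↔ (p1 ∨ ¬p1)))))}.
¬(p4 ∨ (p2 ∨ (¬p3 → (p4 ↔ (p1 ∨ ¬p1))))): α-rule — add ¬p4, ¬(p2 ∨ (¬p3 → (p4 ↔ (p1 ∨ ¬p1)))).
¬(p2 ∨ (¬p3 → (p4 ↔ (p1 ∨ ¬p1)))): α-rule — add ¬p2, ¬(¬p3 → (p4 ↔ (p1 ∨ ¬p1))).
¬(¬p3 → (p4 ↔ (p1 ∨ ¬p1))): α-rule — add ¬p3, ¬(p4 ↔ (p1 ∨ ¬p1)).
(((p1 ∨ p3) → (p4 → ¬p2)) ∨ (p3 ∧ ¬p1)): β-rule — branch into ((p1 ∨ p3) → (p4 → ¬p2))  //  (p3 ∧ ¬p1).
  branch 1 (add ((p1 ∨ p3) → (p4 → ¬p2))):
    ¬(p4 ↔ (p1 ∨ ¬p1)): β-rule — branch into p4, ¬(p1 ∨ ¬p1)  //  ¬p4, (p1 ∨ ¬p1).
      branch 1.1 (add p4, ¬(p1 ∨ ¬p1)):
        × closes — contains both p4 and ¬p4.
      branch 1.2 (add ¬p4, (p1 ∨ ¬p1)):
        ((p1 ∨ p3) → (p4 → ¬p2)): β-rule — branch into ¬(p1 ∨ p3)  //  (p4 → ¬p2).
          branch 1.2.1 (add ¬(p1 ∨ p3)):
            ¬(p1 ∨ p3): α-rule — add ¬p1, ¬p3.
            (p1 ∨ ¬p1): β-rule — branch into p1  //  ¬p1.
              branch 1.2.1.1 (add p1):
                × closes — contains both p1 and ¬p1.
              branch 1.2.1.2 (add ¬p1):
                ○ open, literals {p1=false, p2=false, p3=false, p4=false}.
          branch 1.2.2 (add (p4 → ¬p2)):
            (p1 ∨ ¬p1): β-rule — branch into p1  //  ¬p1.
              branch 1.2.2.1 (add p1):
                (p4 → ¬p2): β-rule — branch into ¬p4  //  ¬p2.
                  branch 1.2.2.1.1 (add ¬p4):
                    ○ open, literals {p1=true, p2=false, p3=false, p4=false}.
                  branch 1.2.2.1.2 (add ¬p2):
                    ○ open, literals {p1=true, p2=false, p3=false, p4=false}.
              branch 1.2.2.2 (add ¬p1):
                (p4 → ¬p2): β-rule — branch into ¬p4  //  ¬p2.
                  branch 1.2.2.2.1 (add ¬p4):
                    ○ open, literals {p1=false, p2=false, p3=false, p4=false}.
                  branch 1.2.2.2.2 (add ¬p2):
                    ○ open, literals {p1=false, p2=false, p3=false, p4=false}.
  branch 2 (add (p3 ∧ ¬p1)):
    (p3 ∧ ¬p1): α-rule — add p3, ¬p1.
    × closes — contains both p3 and ¬p3.
3 branches closed, 5 open.
An open branch gives a countermodel: p1=false, p2=false, p3=false, p4=false (unmentioned atoms arbitrary); the premises hold there but the conclusion fails.

No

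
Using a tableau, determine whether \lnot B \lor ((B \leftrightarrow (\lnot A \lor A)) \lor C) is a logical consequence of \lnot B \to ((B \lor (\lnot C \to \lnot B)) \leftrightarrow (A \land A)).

Initial set: {(\lnot B \to ((B \lor (\lnot C \to \lnot B)) \leftrightarrow (A \land A))); \lnot (\lnot B \lor ((B \leftrightarrow (\lnot A \lor A)) \lor C))}.
\lnot (\lnot B \lor ((B \leftrightarrow (\lnot A \lor A)) \lor C)): α-rule — add \lnot \lnot B, \lnot ((B \leftrightarrow (\lnot A \lor A)) \lor C).
\lnot ((B \leftrightarrow (\lnot A \lor A)) \lor C): α-rule — add \lnot (B \leftrightarrow (\lnot A \lor A)), \lnot C.
(\lnot B \to ((B \lor (\lnot C \to \lnot B)) \leftrightarrow (A \land A))): β-rule — branch into \lnot \lnot B  //  ((B \lor (\lnot C \to \lnot B)) \leftrightarrow (A \land A)).
  branch 1 (add \lnot \lnot B):
    \lnot (B \leftrightarrow (\lnot A \lor A)): β-rule — branch into B, \lnot (\lnot A \lor A)  //  \lnot B, (\lnot A \lor A).
      branch 1.1 (add B, \lnot (\lnot A \lor A)):
        \lnot (\lnot A \lor A): α-rule — add \lnot \lnot A, \lnot A.
        × closes — contains both A and \lnot A.
      branch 1.2 (add \lnot B, (\lnot A \lor A)):
        × closes — contains both B and \lnot B.
  branch 2 (add ((B \lor (\lnot C \to \lnot B)) \leftrightarrow (A \land A))):
    \lnot (B \leftrightarrow (\lnot A \lor A)): β-rule — branch into B, \lnot (\lnot A \lor A)  //  \lnot B, (\lnot A \lor A).
      branch 2.1 (add B, \lnot (\lnot A \lor A)):
        \lnot (\lnot A \lor A): α-rule — add \lnot \lnot A, \lnot A.
        × closes — contains both A and \lnot A.
      branch 2.2 (add \lnot B, (\lnot A \lor A)):
        × closes — contains both B and \lnot B.
All 4 branches close.
Every branch closed, so the premises entail the conclusion.

Yes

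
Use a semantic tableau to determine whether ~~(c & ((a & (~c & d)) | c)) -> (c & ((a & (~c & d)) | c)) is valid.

Valid

Assume the negation and expand:
Initial set: {~(~~(c & ((a & (~c & d)) | c)) -> (c & ((a & (~c & d)) | c)))}.
~(~~(c & ((a & (~c & d)) | c)) -> (c & ((a & (~c & d)) | c))): α-rule — add ~~(c & ((a & (~c & d)) | c)), ~(c & ((a & (~c & d)) | c)).
~~(c & ((a & (~c & d)) | c)): drop double negation, giving (c & ((a & (~c & d)) | c)).
(c & ((a & (~c & d)) | c)): α-rule — add c, ((a & (~c & d)) | c).
~(c & ((a & (~c & d)) | c)): β-rule — branch into ~c  //  ~((a & (~c & d)) | c).
  branch 1 (add ~c):
    × closes — contains both c and ~c.
  branch 2 (add ~((a & (~c & d)) | c)):
    ~((a & (~c & d)) | c): α-rule — add ~(a & (~c & d)), ~c.
    × closes — contains both c and ~c.
All 2 branches close.
Every branch closed, so the negation is unsatisfiable and the formula is valid.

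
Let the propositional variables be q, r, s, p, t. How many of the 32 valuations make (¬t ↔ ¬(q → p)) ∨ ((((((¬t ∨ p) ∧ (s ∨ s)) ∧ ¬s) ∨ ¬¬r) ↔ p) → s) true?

28

Initial set: {((¬t ↔ ¬(q → p)) ∨ ((((((¬t ∨ p) ∧ (s ∨ s)) ∧ ¬s) ∨ ¬¬r) ↔ p) → s))}.
((¬t ↔ ¬(q → p)) ∨ ((((((¬t ∨ p) ∧ (s ∨ s)) ∧ ¬s) ∨ ¬¬r) ↔ p) → s)): β-rule — branch into (¬t ↔ ¬(q → p))  //  ((((((¬t ∨ p) ∧ (s ∨ s)) ∧ ¬s) ∨ ¬¬r) ↔ p) → s).
  branch 1 (add (¬t ↔ ¬(q → p))):
    (¬t ↔ ¬(q → p)): β-rule — branch into ¬t, ¬(q → p)  //  ¬¬t, ¬¬(q → p).
      branch 1.1 (add ¬t, ¬(q → p)):
        ¬(q → p): α-rule — add q, ¬p.
        ○ open, literals {p=false, q=true, t=false}.
      branch 1.2 (add ¬¬t, ¬¬(q → p)):
        ¬¬(q → p): β-rule — branch into ¬q  //  p.
          branch 1.2.1 (add ¬q):
            ○ open, literals {q=false, t=true}.
          branch 1.2.2 (add p):
            ○ open, literals {p=true, t=true}.
  branch 2 (add ((((((¬t ∨ p) ∧ (s ∨ s)) ∧ ¬s) ∨ ¬¬r) ↔ p) → s)):
    ((((((¬t ∨ p) ∧ (s ∨ s)) ∧ ¬s) ∨ ¬¬r) ↔ p) → s): β-rule — branch into ¬(((((¬t ∨ p) ∧ (s ∨ s)) ∧ ¬s) ∨ ¬¬r) ↔ p)  //  s.
      branch 2.1 (add ¬(((((¬t ∨ p) ∧ (s ∨ s)) ∧ ¬s) ∨ ¬¬r) ↔ p)):
        ¬(((((¬t ∨ p) ∧ (s ∨ s)) ∧ ¬s) ∨ ¬¬r) ↔ p): β-rule — branch into ((((¬t ∨ p) ∧ (s ∨ s)) ∧ ¬s) ∨ ¬¬r), ¬p  //  ¬((((¬t ∨ p) ∧ (s ∨ s)) ∧ ¬s) ∨ ¬¬r), p.
          branch 2.1.1 (add ((((¬t ∨ p) ∧ (s ∨ s)) ∧ ¬s) ∨ ¬¬r), ¬p):
            ((((¬t ∨ p) ∧ (s ∨ s)) ∧ ¬s) ∨ ¬¬r): β-rule — branch into (((¬t ∨ p) ∧ (s ∨ s)) ∧ ¬s)  //  ¬¬r.
              branch 2.1.1.1 (add (((¬t ∨ p) ∧ (s ∨ s)) ∧ ¬s)):
                (((¬t ∨ p) ∧ (s ∨ s)) ∧ ¬s): α-rule — add ((¬t ∨ p) ∧ (s ∨ s)), ¬s.
                ((¬t ∨ p) ∧ (s ∨ s)): α-rule — add (¬t ∨ p), (s ∨ s).
                (¬t ∨ p): β-rule — branch into ¬t  //  p.
                  branch 2.1.1.1.1 (add ¬t):
                    (s ∨ s): β-rule — branch into s  //  s.
                      branch 2.1.1.1.1.1 (add s):
                        × closes — contains both s and ¬s.
                      branch 2.1.1.1.1.2 (add s):
                        × closes — contains both s and ¬s.
                  branch 2.1.1.1.2 (add p):
                    × closes — contains both p and ¬p.
              branch 2.1.1.2 (add ¬¬r):
                ¬¬r: drop double negation, giving r.
                ○ open, literals {p=false, r=true}.
          branch 2.1.2 (add ¬((((¬t ∨ p) ∧ (s ∨ s)) ∧ ¬s) ∨ ¬¬r), p):
            ¬((((¬t ∨ p) ∧ (s ∨ s)) ∧ ¬s) ∨ ¬¬r): α-rule — add ¬(((¬t ∨ p) ∧ (s ∨ s)) ∧ ¬s), ¬¬¬r.
            ¬¬¬r: drop double negation, giving ¬r.
            ¬(((¬t ∨ p) ∧ (s ∨ s)) ∧ ¬s): β-rule — branch into ¬((¬t ∨ p) ∧ (s ∨ s))  //  ¬¬s.
              branch 2.1.2.1 (add ¬((¬t ∨ p) ∧ (s ∨ s))):
                ¬((¬t ∨ p) ∧ (s ∨ s)): β-rule — branch into ¬(¬t ∨ p)  //  ¬(s ∨ s).
                  branch 2.1.2.1.1 (add ¬(¬t ∨ p)):
                    ¬(¬t ∨ p): α-rule — add ¬¬t, ¬p.
                    × closes — contains both p and ¬p.
                  branch 2.1.2.1.2 (add ¬(s ∨ s)):
                    ¬(s ∨ s): α-rule — add ¬s, ¬s.
                    ○ open, literals {p=true, r=false, s=false}.
              branch 2.1.2.2 (add ¬¬s):
                ○ open, literals {p=true, r=false, s=true}.
      branch 2.2 (add s):
        ○ open, literals {s=true}.
4 branches closed, 7 open.
Each open branch fixes some atoms; the unmentioned ones are free. Counting distinct full assignments: branch {p=false, q=true, t=false} (r, s) contributes 4 new; branch {q=false, t=true} (r, s, p) contributes 8 new; branch {p=true, t=true} (q, r, s) contributes 4 new; branch {p=false, r=true} (q, s, t) contributes 4 new; branch {p=true, r=false, s=false} (q, t) contributes 2 new; branch {p=true, r=false, s=true} (q, t) contributes 2 new; branch {s=true} (q, r, p, t) contributes 4 new. Total: 28.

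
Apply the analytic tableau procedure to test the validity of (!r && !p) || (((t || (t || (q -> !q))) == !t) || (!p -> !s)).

Assume the negation and expand:
Initial set: {!((!r && !p) || (((t || (t || (q -> !q))) == !t) || (!p -> !s)))}.
!((!r && !p) || (((t || (t || (q -> !q))) == !t) || (!p -> !s))): α-rule — add !(!r && !p), !(((t || (t || (q -> !q))) == !t) || (!p -> !s)).
!(((t || (t || (q -> !q))) == !t) || (!p -> !s)): α-rule — add !((t || (t || (q -> !q))) == !t), !(!p -> !s).
!(!p -> !s): α-rule — add !p, !!s.
!(!r && !p): β-rule — branch into !!r  //  !!p.
  branch 1 (add !!r):
    !((t || (t || (q -> !q))) == !t): β-rule — branch into (t || (t || (q -> !q))), !!t  //  !(t || (t || (q -> !q))), !t.
      branch 1.1 (add (t || (t || (q -> !q))), !!t):
        (t || (t || (q -> !q))): β-rule — branch into t  //  (t || (q -> !q)).
          branch 1.1.1 (add t):
            ○ open, literals {p=0, r=1, s=1, t=1}.
          branch 1.1.2 (add (t || (q -> !q))):
            (t || (q -> !q)): β-rule — branch into t  //  (q -> !q).
              branch 1.1.2.1 (add t):
                ○ open, literals {p=0, r=1, s=1, t=1}.
              branch 1.1.2.2 (add (q -> !q)):
                (q -> !q): β-rule — branch into !q  //  !q.
                  branch 1.1.2.2.1 (add !q):
                    ○ open, literals {p=0, q=0, r=1, s=1, t=1}.
                  branch 1.1.2.2.2 (add !q):
                    ○ open, literals {p=0, q=0, r=1, s=1, t=1}.
      branch 1.2 (add !(t || (t || (q -> !q))), !t):
        !(t || (t || (q -> !q))): α-rule — add !t, !(t || (q -> !q)).
        !(t || (q -> !q)): α-rule — add !t, !(q -> !q).
        !(q -> !q): α-rule — add q, !!q.
        ○ open, literals {p=0, q=1, r=1, s=1, t=0}.
  branch 2 (add !!p):
    × closes — contains both p and !p.
1 branch closed, 5 open.
An open branch gives a countermodel: p=0, r=1, s=1, t=1 (unmentioned atoms arbitrary); under it the original formula is false.

Not valid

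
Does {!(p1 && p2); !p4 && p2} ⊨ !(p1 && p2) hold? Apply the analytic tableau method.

Initial set: {!(p1 && p2); (!p4 && p2); !!(p1 && p2)}.
(!p4 && p2): α-rule — add !p4, p2.
!!(p1 && p2): α-rule — add p1, p2.
!(p1 && p2): β-rule — branch into !p1  //  !p2.
  branch 1 (add !p1):
    × closes — contains both p1 and !p1.
  branch 2 (add !p2):
    × closes — contains both p2 and !p2.
All 2 branches close.
Every branch closed, so the premises entail the conclusion.

Yes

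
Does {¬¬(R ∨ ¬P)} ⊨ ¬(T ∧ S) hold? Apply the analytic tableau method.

Initial set: {T ¬¬(R ∨ ¬P); F ¬(T ∧ S)}.
T ¬¬(R ∨ ¬P): drop double negation, giving T (R ∨ ¬P).
F ¬(T ∧ S): α-rule — add T T, T S.
T (R ∨ ¬P): β-rule — branch into T R  //  T ¬P.
  branch 1 (add T R):
    ○ open, literals {R=true, S=true, T=true}.
  branch 2 (add T ¬P):
    ○ open, literals {P=false, S=true, T=true}.
0 branches closed, 2 open.
An open branch gives a countermodel: R=true, S=true, T=true (unmentioned atoms arbitrary); the premises hold there but the conclusion fails.

No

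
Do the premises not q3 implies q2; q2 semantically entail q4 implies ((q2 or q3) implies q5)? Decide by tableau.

No

Initial set: {(not q3 implies q2); q2; not (q4 implies ((q2 or q3) implies q5))}.
not (q4 implies ((q2 or q3) implies q5)): α-rule — add q4, not ((q2 or q3) implies q5).
not ((q2 or q3) implies q5): α-rule — add (q2 or q3), not q5.
(not q3 implies q2): β-rule — branch into not not q3  //  q2.
  branch 1 (add not not q3):
    (q2 or q3): β-rule — branch into q2  //  q3.
      branch 1.1 (add q2):
        ○ open, literals {q2=true, q3=true, q4=true, q5=false}.
      branch 1.2 (add q3):
        ○ open, literals {q2=true, q3=true, q4=true, q5=false}.
  branch 2 (add q2):
    (q2 or q3): β-rule — branch into q2  //  q3.
      branch 2.1 (add q2):
        ○ open, literals {q2=true, q4=true, q5=false}.
      branch 2.2 (add q3):
        ○ open, literals {q2=true, q3=true, q4=true, q5=false}.
0 branches closed, 4 open.
An open branch gives a countermodel: q2=true, q3=true, q4=true, q5=false (unmentioned atoms arbitrary); the premises hold there but the conclusion fails.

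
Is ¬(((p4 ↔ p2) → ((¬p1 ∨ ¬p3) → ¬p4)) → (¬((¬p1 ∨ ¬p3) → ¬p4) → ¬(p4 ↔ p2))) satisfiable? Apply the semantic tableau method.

Initial set: {¬(((p4 ↔ p2) → ((¬p1 ∨ ¬p3) → ¬p4)) → (¬((¬p1 ∨ ¬p3) → ¬p4) → ¬(p4 ↔ p2)))}.
¬(((p4 ↔ p2) → ((¬p1 ∨ ¬p3) → ¬p4)) → (¬((¬p1 ∨ ¬p3) → ¬p4) → ¬(p4 ↔ p2))): α-rule — add ((p4 ↔ p2) → ((¬p1 ∨ ¬p3) → ¬p4)), ¬(¬((¬p1 ∨ ¬p3) → ¬p4) → ¬(p4 ↔ p2)).
¬(¬((¬p1 ∨ ¬p3) → ¬p4) → ¬(p4 ↔ p2)): α-rule — add ¬((¬p1 ∨ ¬p3) → ¬p4), ¬¬(p4 ↔ p2).
¬((¬p1 ∨ ¬p3) → ¬p4): α-rule — add (¬p1 ∨ ¬p3), ¬¬p4.
((p4 ↔ p2) → ((¬p1 ∨ ¬p3) → ¬p4)): β-rule — branch into ¬(p4 ↔ p2)  //  ((¬p1 ∨ ¬p3) → ¬p4).
  branch 1 (add ¬(p4 ↔ p2)):
    ¬¬(p4 ↔ p2): β-rule — branch into p4, p2  //  ¬p4, ¬p2.
      branch 1.1 (add p4, p2):
        (¬p1 ∨ ¬p3): β-rule — branch into ¬p1  //  ¬p3.
          branch 1.1.1 (add ¬p1):
            ¬(p4 ↔ p2): β-rule — branch into p4, ¬p2  //  ¬p4, p2.
              branch 1.1.1.1 (add p4, ¬p2):
                × closes — contains both p2 and ¬p2.
              branch 1.1.1.2 (add ¬p4, p2):
                × closes — contains both p4 and ¬p4.
          branch 1.1.2 (add ¬p3):
            ¬(p4 ↔ p2): β-rule — branch into p4, ¬p2  //  ¬p4, p2.
              branch 1.1.2.1 (add p4, ¬p2):
                × closes — contains both p2 and ¬p2.
              branch 1.1.2.2 (add ¬p4, p2):
                × closes — contains both p4 and ¬p4.
      branch 1.2 (add ¬p4, ¬p2):
        × closes — contains both p4 and ¬p4.
  branch 2 (add ((¬p1 ∨ ¬p3) → ¬p4)):
    ¬¬(p4 ↔ p2): β-rule — branch into p4, p2  //  ¬p4, ¬p2.
      branch 2.1 (add p4, p2):
        (¬p1 ∨ ¬p3): β-rule — branch into ¬p1  //  ¬p3.
          branch 2.1.1 (add ¬p1):
            ((¬p1 ∨ ¬p3) → ¬p4): β-rule — branch into ¬(¬p1 ∨ ¬p3)  //  ¬p4.
              branch 2.1.1.1 (add ¬(¬p1 ∨ ¬p3)):
                ¬(¬p1 ∨ ¬p3): α-rule — add ¬¬p1, ¬¬p3.
                × closes — contains both p1 and ¬p1.
              branch 2.1.1.2 (add ¬p4):
                × closes — contains both p4 and ¬p4.
          branch 2.1.2 (add ¬p3):
            ((¬p1 ∨ ¬p3) → ¬p4): β-rule — branch into ¬(¬p1 ∨ ¬p3)  //  ¬p4.
              branch 2.1.2.1 (add ¬(¬p1 ∨ ¬p3)):
                ¬(¬p1 ∨ ¬p3): α-rule — add ¬¬p1, ¬¬p3.
                × closes — contains both p3 and ¬p3.
              branch 2.1.2.2 (add ¬p4):
                × closes — contains both p4 and ¬p4.
      branch 2.2 (add ¬p4, ¬p2):
        × closes — contains both p4 and ¬p4.
All 10 branches close.
Every branch closed; the formula is unsatisfiable.

Unsatisfiable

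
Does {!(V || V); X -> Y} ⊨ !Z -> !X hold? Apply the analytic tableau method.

No

Initial set: {!(V || V); (X -> Y); !(!Z -> !X)}.
!(V || V): α-rule — add !V, !V.
!(!Z -> !X): α-rule — add !Z, !!X.
(X -> Y): β-rule — branch into !X  //  Y.
  branch 1 (add !X):
    × closes — contains both X and !X.
  branch 2 (add Y):
    ○ open, literals {V=false, X=true, Y=true, Z=false}.
1 branch closed, 1 open.
An open branch gives a countermodel: V=false, X=true, Y=true, Z=false (unmentioned atoms arbitrary); the premises hold there but the conclusion fails.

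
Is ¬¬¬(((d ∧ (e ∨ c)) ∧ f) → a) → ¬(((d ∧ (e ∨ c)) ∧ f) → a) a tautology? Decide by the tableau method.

Assume the negation and expand:
Initial set: {F (¬¬¬(((d ∧ (e ∨ c)) ∧ f) → a) → ¬(((d ∧ (e ∨ c)) ∧ f) → a))}.
F (¬¬¬(((d ∧ (e ∨ c)) ∧ f) → a) → ¬(((d ∧ (e ∨ c)) ∧ f) → a)): α-rule — add T ¬¬¬(((d ∧ (e ∨ c)) ∧ f) → a), F ¬(((d ∧ (e ∨ c)) ∧ f) → a).
T ¬¬¬(((d ∧ (e ∨ c)) ∧ f) → a): drop double negation, giving T ¬(((d ∧ (e ∨ c)) ∧ f) → a).
T ¬(((d ∧ (e ∨ c)) ∧ f) → a): α-rule — add T ((d ∧ (e ∨ c)) ∧ f), F a.
T ((d ∧ (e ∨ c)) ∧ f): α-rule — add T (d ∧ (e ∨ c)), T f.
T (d ∧ (e ∨ c)): α-rule — add T d, T (e ∨ c).
F ¬(((d ∧ (e ∨ c)) ∧ f) → a): β-rule — branch into F ((d ∧ (e ∨ c)) ∧ f)  //  T a.
  branch 1 (add F ((d ∧ (e ∨ c)) ∧ f)):
    T (e ∨ c): β-rule — branch into T e  //  T c.
      branch 1.1 (add T e):
        F ((d ∧ (e ∨ c)) ∧ f): β-rule — branch into F (d ∧ (e ∨ c))  //  F f.
          branch 1.1.1 (add F (d ∧ (e ∨ c))):
            F (d ∧ (e ∨ c)): β-rule — branch into F d  //  F (e ∨ c).
              branch 1.1.1.1 (add F d):
                × closes — contains both d and ¬d.
              branch 1.1.1.2 (add F (e ∨ c)):
                F (e ∨ c): α-rule — add F e, F c.
                × closes — contains both e and ¬e.
          branch 1.1.2 (add F f):
            × closes — contains both f and ¬f.
      branch 1.2 (add T c):
        F ((d ∧ (e ∨ c)) ∧ f): β-rule — branch into F (d ∧ (e ∨ c))  //  F f.
          branch 1.2.1 (add F (d ∧ (e ∨ c))):
            F (d ∧ (e ∨ c)): β-rule — branch into F d  //  F (e ∨ c).
              branch 1.2.1.1 (add F d):
                × closes — contains both d and ¬d.
              branch 1.2.1.2 (add F (e ∨ c)):
                F (e ∨ c): α-rule — add F e, F c.
                × closes — contains both c and ¬c.
          branch 1.2.2 (add F f):
            × closes — contains both f and ¬f.
  branch 2 (add T a):
    × closes — contains both a and ¬a.
All 7 branches close.
Every branch closed, so the negation is unsatisfiable and the formula is valid.

Valid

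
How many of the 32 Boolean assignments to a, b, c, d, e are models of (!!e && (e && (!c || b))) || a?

22

Initial set: {((!!e && (e && (!c || b))) || a)}.
((!!e && (e && (!c || b))) || a): β-rule — branch into (!!e && (e && (!c || b)))  //  a.
  branch 1 (add (!!e && (e && (!c || b)))):
    (!!e && (e && (!c || b))): α-rule — add !!e, (e && (!c || b)).
    !!e: drop double negation, giving e.
    (e && (!c || b)): α-rule — add e, (!c || b).
    (!c || b): β-rule — branch into !c  //  b.
      branch 1.1 (add !c):
        ○ open, literals {c=F, e=T}.
      branch 1.2 (add b):
        ○ open, literals {b=T, e=T}.
  branch 2 (add a):
    ○ open, literals {a=T}.
0 branches closed, 3 open.
Each open branch fixes some atoms; the unmentioned ones are free. Counting distinct full assignments: branch {c=F, e=T} (a, b, d) contributes 8 new; branch {b=T, e=T} (a, c, d) contributes 4 new; branch {a=T} (b, c, d, e) contributes 10 new. Total: 22.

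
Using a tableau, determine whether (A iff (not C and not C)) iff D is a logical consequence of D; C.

Initial set: {D; C; not ((A iff (not C and not C)) iff D)}.
not ((A iff (not C and not C)) iff D): β-rule — branch into (A iff (not C and not C)), not D  //  not (A iff (not C and not C)), D.
  branch 1 (add (A iff (not C and not C)), not D):
    × closes — contains both D and not D.
  branch 2 (add not (A iff (not C and not C)), D):
    not (A iff (not C and not C)): β-rule — branch into A, not (not C and not C)  //  not A, (not C and not C).
      branch 2.1 (add A, not (not C and not C)):
        not (not C and not C): β-rule — branch into not not C  //  not not C.
          branch 2.1.1 (add not not C):
            ○ open, literals {A=1, C=1, D=1}.
          branch 2.1.2 (add not not C):
            ○ open, literals {A=1, C=1, D=1}.
      branch 2.2 (add not A, (not C and not C)):
        (not C and not C): α-rule — add not C, not C.
        × closes — contains both C and not C.
2 branches closed, 2 open.
An open branch gives a countermodel: A=1, C=1, D=1 (unmentioned atoms arbitrary); the premises hold there but the conclusion fails.

No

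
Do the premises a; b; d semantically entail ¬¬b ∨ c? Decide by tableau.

Yes

Initial set: {a; b; d; ¬(¬¬b ∨ c)}.
¬(¬¬b ∨ c): α-rule — add ¬¬¬b, ¬c.
¬¬¬b: drop double negation, giving ¬b.
× closes — contains both b and ¬b.
All 1 branch closes.
Every branch closed, so the premises entail the conclusion.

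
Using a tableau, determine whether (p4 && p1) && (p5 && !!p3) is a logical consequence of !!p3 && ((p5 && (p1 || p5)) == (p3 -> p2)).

Initial set: {(!!p3 && ((p5 && (p1 || p5)) == (p3 -> p2))); !((p4 && p1) && (p5 && !!p3))}.
(!!p3 && ((p5 && (p1 || p5)) == (p3 -> p2))): α-rule — add !!p3, ((p5 && (p1 || p5)) == (p3 -> p2)).
!!p3: drop double negation, giving p3.
!((p4 && p1) && (p5 && !!p3)): β-rule — branch into !(p4 && p1)  //  !(p5 && !!p3).
  branch 1 (add !(p4 && p1)):
    ((p5 && (p1 || p5)) == (p3 -> p2)): β-rule — branch into (p5 && (p1 || p5)), (p3 -> p2)  //  !(p5 && (p1 || p5)), !(p3 -> p2).
      branch 1.1 (add (p5 && (p1 || p5)), (p3 -> p2)):
        (p5 && (p1 || p5)): α-rule — add p5, (p1 || p5).
        !(p4 && p1): β-rule — branch into !p4  //  !p1.
          branch 1.1.1 (add !p4):
            (p3 -> p2): β-rule — branch into !p3  //  p2.
              branch 1.1.1.1 (add !p3):
                × closes — contains both p3 and !p3.
              branch 1.1.1.2 (add p2):
                (p1 || p5): β-rule — branch into p1  //  p5.
                  branch 1.1.1.2.1 (add p1):
                    ○ open, literals {p1=true, p2=true, p3=true, p4=false, p5=true}.
                  branch 1.1.1.2.2 (add p5):
                    ○ open, literals {p2=true, p3=true, p4=false, p5=true}.
          branch 1.1.2 (add !p1):
            (p3 -> p2): β-rule — branch into !p3  //  p2.
              branch 1.1.2.1 (add !p3):
                × closes — contains both p3 and !p3.
              branch 1.1.2.2 (add p2):
                (p1 || p5): β-rule — branch into p1  //  p5.
                  branch 1.1.2.2.1 (add p1):
                    × closes — contains both p1 and !p1.
                  branch 1.1.2.2.2 (add p5):
                    ○ open, literals {p1=false, p2=true, p3=true, p5=true}.
      branch 1.2 (add !(p5 && (p1 || p5)), !(p3 -> p2)):
        !(p3 -> p2): α-rule — add p3, !p2.
        !(p4 && p1): β-rule — branch into !p4  //  !p1.
          branch 1.2.1 (add !p4):
            !(p5 && (p1 || p5)): β-rule — branch into !p5  //  !(p1 || p5).
              branch 1.2.1.1 (add !p5):
                ○ open, literals {p2=false, p3=true, p4=false, p5=false}.
              branch 1.2.1.2 (add !(p1 || p5)):
                !(p1 || p5): α-rule — add !p1, !p5.
                ○ open, literals {p1=false, p2=false, p3=true, p4=false, p5=false}.
          branch 1.2.2 (add !p1):
            !(p5 && (p1 || p5)): β-rule — branch into !p5  //  !(p1 || p5).
              branch 1.2.2.1 (add !p5):
                ○ open, literals {p1=false, p2=false, p3=true, p5=false}.
              branch 1.2.2.2 (add !(p1 || p5)):
                !(p1 || p5): α-rule — add !p1, !p5.
                ○ open, literals {p1=false, p2=false, p3=true, p5=false}.
  branch 2 (add !(p5 && !!p3)):
    ((p5 && (p1 || p5)) == (p3 -> p2)): β-rule — branch into (p5 && (p1 || p5)), (p3 -> p2)  //  !(p5 && (p1 || p5)), !(p3 -> p2).
      branch 2.1 (add (p5 && (p1 || p5)), (p3 -> p2)):
        (p5 && (p1 || p5)): α-rule — add p5, (p1 || p5).
        !(p5 && !!p3): β-rule — branch into !p5  //  !!!p3.
          branch 2.1.1 (add !p5):
            × closes — contains both p5 and !p5.
          branch 2.1.2 (add !!!p3):
            !!!p3: drop double negation, giving !p3.
            × closes — contains both p3 and !p3.
      branch 2.2 (add !(p5 && (p1 || p5)), !(p3 -> p2)):
        !(p3 -> p2): α-rule — add p3, !p2.
        !(p5 && !!p3): β-rule — branch into !p5  //  !!!p3.
          branch 2.2.1 (add !p5):
            !(p5 && (p1 || p5)): β-rule — branch into !p5  //  !(p1 || p5).
              branch 2.2.1.1 (add !p5):
                ○ open, literals {p2=false, p3=true, p5=false}.
              branch 2.2.1.2 (add !(p1 || p5)):
                !(p1 || p5): α-rule — add !p1, !p5.
                ○ open, literals {p1=false, p2=false, p3=true, p5=false}.
          branch 2.2.2 (add !!!p3):
            !!!p3: drop double negation, giving !p3.
            × closes — contains both p3 and !p3.
6 branches closed, 9 open.
An open branch gives a countermodel: p1=true, p2=true, p3=true, p4=false, p5=true (unmentioned atoms arbitrary); the premises hold there but the conclusion fails.

No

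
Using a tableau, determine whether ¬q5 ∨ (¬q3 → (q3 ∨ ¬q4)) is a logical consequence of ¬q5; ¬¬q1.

Yes

Initial set: {¬q5; ¬¬q1; ¬(¬q5 ∨ (¬q3 → (q3 ∨ ¬q4)))}.
¬¬q1: drop double negation, giving q1.
¬(¬q5 ∨ (¬q3 → (q3 ∨ ¬q4))): α-rule — add ¬¬q5, ¬(¬q3 → (q3 ∨ ¬q4)).
× closes — contains both q5 and ¬q5.
All 1 branch closes.
Every branch closed, so the premises entail the conclusion.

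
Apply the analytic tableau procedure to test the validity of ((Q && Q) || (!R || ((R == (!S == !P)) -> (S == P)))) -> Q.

Assume the negation and expand:
Initial set: {!(((Q && Q) || (!R || ((R == (!S == !P)) -> (S == P)))) -> Q)}.
!(((Q && Q) || (!R || ((R == (!S == !P)) -> (S == P)))) -> Q): α-rule — add ((Q && Q) || (!R || ((R == (!S == !P)) -> (S == P)))), !Q.
((Q && Q) || (!R || ((R == (!S == !P)) -> (S == P)))): β-rule — branch into (Q && Q)  //  (!R || ((R == (!S == !P)) -> (S == P))).
  branch 1 (add (Q && Q)):
    (Q && Q): α-rule — add Q, Q.
    × closes — contains both Q and !Q.
  branch 2 (add (!R || ((R == (!S == !P)) -> (S == P)))):
    (!R || ((R == (!S == !P)) -> (S == P))): β-rule — branch into !R  //  ((R == (!S == !P)) -> (S == P)).
      branch 2.1 (add !R):
        ○ open, literals {Q=0, R=0}.
      branch 2.2 (add ((R == (!S == !P)) -> (S == P))):
        ((R == (!S == !P)) -> (S == P)): β-rule — branch into !(R == (!S == !P))  //  (S == P).
          branch 2.2.1 (add !(R == (!S == !P))):
            !(R == (!S == !P)): β-rule — branch into R, !(!S == !P)  //  !R, (!S == !P).
              branch 2.2.1.1 (add R, !(!S == !P)):
                !(!S == !P): β-rule — branch into !S, !!P  //  !!S, !P.
                  branch 2.2.1.1.1 (add !S, !!P):
                    ○ open, literals {P=1, Q=0, R=1, S=0}.
                  branch 2.2.1.1.2 (add !!S, !P):
                    ○ open, literals {P=0, Q=0, R=1, S=1}.
              branch 2.2.1.2 (add !R, (!S == !P)):
                (!S == !P): β-rule — branch into !S, !P  //  !!S, !!P.
                  branch 2.2.1.2.1 (add !S, !P):
                    ○ open, literals {P=0, Q=0, R=0, S=0}.
                  branch 2.2.1.2.2 (add !!S, !!P):
                    ○ open, literals {P=1, Q=0, R=0, S=1}.
          branch 2.2.2 (add (S == P)):
            (S == P): β-rule — branch into S, P  //  !S, !P.
              branch 2.2.2.1 (add S, P):
                ○ open, literals {P=1, Q=0, S=1}.
              branch 2.2.2.2 (add !S, !P):
                ○ open, literals {P=0, Q=0, S=0}.
1 branch closed, 7 open.
An open branch gives a countermodel: Q=0, R=0 (unmentioned atoms arbitrary); under it the original formula is false.

Not valid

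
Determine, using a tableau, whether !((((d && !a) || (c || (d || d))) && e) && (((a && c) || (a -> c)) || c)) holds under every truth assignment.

Not valid

Assume the negation and expand:
Initial set: {F !((((d && !a) || (c || (d || d))) && e) && (((a && c) || (a -> c)) || c))}.
F !((((d && !a) || (c || (d || d))) && e) && (((a && c) || (a -> c)) || c)): α-rule — add T (((d && !a) || (c || (d || d))) && e), T (((a && c) || (a -> c)) || c).
T (((d && !a) || (c || (d || d))) && e): α-rule — add T ((d && !a) || (c || (d || d))), T e.
T (((a && c) || (a -> c)) || c): β-rule — branch into T ((a && c) || (a -> c))  //  T c.
  branch 1 (add T ((a && c) || (a -> c))):
    T ((d && !a) || (c || (d || d))): β-rule — branch into T (d && !a)  //  T (c || (d || d)).
      branch 1.1 (add T (d && !a)):
        T (d && !a): α-rule — add T d, T !a.
        T ((a && c) || (a -> c)): β-rule — branch into T (a && c)  //  T (a -> c).
          branch 1.1.1 (add T (a && c)):
            T (a && c): α-rule — add T a, T c.
            × closes — contains both a and !a.
          branch 1.1.2 (add T (a -> c)):
            T (a -> c): β-rule — branch into F a  //  T c.
              branch 1.1.2.1 (add F a):
                ○ open, literals {a=F, d=T, e=T}.
              branch 1.1.2.2 (add T c):
                ○ open, literals {a=F, c=T, d=T, e=T}.
      branch 1.2 (add T (c || (d || d))):
        T ((a && c) || (a -> c)): β-rule — branch into T (a && c)  //  T (a -> c).
          branch 1.2.1 (add T (a && c)):
            T (a && c): α-rule — add T a, T c.
            T (c || (d || d)): β-rule — branch into T c  //  T (d || d).
              branch 1.2.1.1 (add T c):
                ○ open, literals {a=T, c=T, e=T}.
              branch 1.2.1.2 (add T (d || d)):
                T (d || d): β-rule — branch into T d  //  T d.
                  branch 1.2.1.2.1 (add T d):
                    ○ open, literals {a=T, c=T, d=T, e=T}.
                  branch 1.2.1.2.2 (add T d):
                    ○ open, literals {a=T, c=T, d=T, e=T}.
          branch 1.2.2 (add T (a -> c)):
            T (c || (d || d)): β-rule — branch into T c  //  T (d || d).
              branch 1.2.2.1 (add T c):
                T (a -> c): β-rule — branch into F a  //  T c.
                  branch 1.2.2.1.1 (add F a):
                    ○ open, literals {a=F, c=T, e=T}.
                  branch 1.2.2.1.2 (add T c):
                    ○ open, literals {c=T, e=T}.
              branch 1.2.2.2 (add T (d || d)):
                T (a -> c): β-rule — branch into F a  //  T c.
                  branch 1.2.2.2.1 (add F a):
                    T (d || d): β-rule — branch into T d  //  T d.
                      branch 1.2.2.2.1.1 (add T d):
                        ○ open, literals {a=F, d=T, e=T}.
                      branch 1.2.2.2.1.2 (add T d):
                        ○ open, literals {a=F, d=T, e=T}.
                  branch 1.2.2.2.2 (add T c):
                    T (d || d): β-rule — branch into T d  //  T d.
                      branch 1.2.2.2.2.1 (add T d):
                        ○ open, literals {c=T, d=T, e=T}.
                      branch 1.2.2.2.2.2 (add T d):
                        ○ open, literals {c=T, d=T, e=T}.
  branch 2 (add T c):
    T ((d && !a) || (c || (d || d))): β-rule — branch into T (d && !a)  //  T (c || (d || d)).
      branch 2.1 (add T (d && !a)):
        T (d && !a): α-rule — add T d, T !a.
        ○ open, literals {a=F, c=T, d=T, e=T}.
      branch 2.2 (add T (c || (d || d))):
        T (c || (d || d)): β-rule — branch into T c  //  T (d || d).
          branch 2.2.1 (add T c):
            ○ open, literals {c=T, e=T}.
          branch 2.2.2 (add T (d || d)):
            T (d || d): β-rule — branch into T d  //  T d.
              branch 2.2.2.1 (add T d):
                ○ open, literals {c=T, d=T, e=T}.
              branch 2.2.2.2 (add T d):
                ○ open, literals {c=T, d=T, e=T}.
1 branch closed, 15 open.
An open branch gives a countermodel: a=F, d=T, e=T (unmentioned atoms arbitrary); under it the original formula is false.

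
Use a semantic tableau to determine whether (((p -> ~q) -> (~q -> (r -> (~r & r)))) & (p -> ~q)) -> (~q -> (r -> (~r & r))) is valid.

Assume the negation and expand:
Initial set: {~((((p -> ~q) -> (~q -> (r -> (~r & r)))) & (p -> ~q)) -> (~q -> (r -> (~r & r))))}.
~((((p -> ~q) -> (~q -> (r -> (~r & r)))) & (p -> ~q)) -> (~q -> (r -> (~r & r)))): α-rule — add (((p -> ~q) -> (~q -> (r -> (~r & r)))) & (p -> ~q)), ~(~q -> (r -> (~r & r))).
(((p -> ~q) -> (~q -> (r -> (~r & r)))) & (p -> ~q)): α-rule — add ((p -> ~q) -> (~q -> (r -> (~r & r)))), (p -> ~q).
~(~q -> (r -> (~r & r))): α-rule — add ~q, ~(r -> (~r & r)).
~(r -> (~r & r)): α-rule — add r, ~(~r & r).
((p -> ~q) -> (~q -> (r -> (~r & r)))): β-rule — branch into ~(p -> ~q)  //  (~q -> (r -> (~r & r))).
  branch 1 (add ~(p -> ~q)):
    ~(p -> ~q): α-rule — add p, ~~q.
    × closes — contains both q and ~q.
  branch 2 (add (~q -> (r -> (~r & r)))):
    (p -> ~q): β-rule — branch into ~p  //  ~q.
      branch 2.1 (add ~p):
        ~(~r & r): β-rule — branch into ~~r  //  ~r.
          branch 2.1.1 (add ~~r):
            (~q -> (r -> (~r & r))): β-rule — branch into ~~q  //  (r -> (~r & r)).
              branch 2.1.1.1 (add ~~q):
                × closes — contains both q and ~q.
              branch 2.1.1.2 (add (r -> (~r & r))):
                (r -> (~r & r)): β-rule — branch into ~r  //  (~r & r).
                  branch 2.1.1.2.1 (add ~r):
                    × closes — contains both r and ~r.
                  branch 2.1.1.2.2 (add (~r & r)):
                    (~r & r): α-rule — add ~r, r.
                    × closes — contains both r and ~r.
          branch 2.1.2 (add ~r):
            × closes — contains both r and ~r.
      branch 2.2 (add ~q):
        ~(~r & r): β-rule — branch into ~~r  //  ~r.
          branch 2.2.1 (add ~~r):
            (~q -> (r -> (~r & r))): β-rule — branch into ~~q  //  (r -> (~r & r)).
              branch 2.2.1.1 (add ~~q):
                × closes — contains both q and ~q.
              branch 2.2.1.2 (add (r -> (~r & r))):
                (r -> (~r & r)): β-rule — branch into ~r  //  (~r & r).
                  branch 2.2.1.2.1 (add ~r):
                    × closes — contains both r and ~r.
                  branch 2.2.1.2.2 (add (~r & r)):
                    (~r & r): α-rule — add ~r, r.
                    × closes — contains both r and ~r.
          branch 2.2.2 (add ~r):
            × closes — contains both r and ~r.
All 9 branches close.
Every branch closed, so the negation is unsatisfiable and the formula is valid.

Valid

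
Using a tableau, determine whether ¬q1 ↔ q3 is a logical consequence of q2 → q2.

Initial set: {(q2 → q2); ¬(¬q1 ↔ q3)}.
(q2 → q2): β-rule — branch into ¬q2  //  q2.
  branch 1 (add ¬q2):
    ¬(¬q1 ↔ q3): β-rule — branch into ¬q1, ¬q3  //  ¬¬q1, q3.
      branch 1.1 (add ¬q1, ¬q3):
        ○ open, literals {q1=false, q2=false, q3=false}.
      branch 1.2 (add ¬¬q1, q3):
        ○ open, literals {q1=true, q2=false, q3=true}.
  branch 2 (add q2):
    ¬(¬q1 ↔ q3): β-rule — branch into ¬q1, ¬q3  //  ¬¬q1, q3.
      branch 2.1 (add ¬q1, ¬q3):
        ○ open, literals {q1=false, q2=true, q3=false}.
      branch 2.2 (add ¬¬q1, q3):
        ○ open, literals {q1=true, q2=true, q3=true}.
0 branches closed, 4 open.
An open branch gives a countermodel: q1=false, q2=false, q3=false (unmentioned atoms arbitrary); the premises hold there but the conclusion fails.

No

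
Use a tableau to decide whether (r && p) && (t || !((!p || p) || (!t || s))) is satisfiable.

Satisfiable

Initial set: {((r && p) && (t || !((!p || p) || (!t || s))))}.
((r && p) && (t || !((!p || p) || (!t || s)))): α-rule — add (r && p), (t || !((!p || p) || (!t || s))).
(r && p): α-rule — add r, p.
(t || !((!p || p) || (!t || s))): β-rule — branch into t  //  !((!p || p) || (!t || s)).
  branch 1 (add t):
    ○ open, literals {p=1, r=1, t=1}.
  branch 2 (add !((!p || p) || (!t || s))):
    !((!p || p) || (!t || s)): α-rule — add !(!p || p), !(!t || s).
    !(!p || p): α-rule — add !!p, !p.
    × closes — contains both p and !p.
1 branch closed, 1 open.
An open branch gives a satisfying assignment: p=1, r=1, t=1.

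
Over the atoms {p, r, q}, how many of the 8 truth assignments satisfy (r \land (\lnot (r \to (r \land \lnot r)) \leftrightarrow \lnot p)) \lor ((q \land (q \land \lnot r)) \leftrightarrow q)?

7

Initial set: {((r \land (\lnot (r \to (r \land \lnot r)) \leftrightarrow \lnot p)) \lor ((q \land (q \land \lnot r)) \leftrightarrow q))}.
((r \land (\lnot (r \to (r \land \lnot r)) \leftrightarrow \lnot p)) \lor ((q \land (q \land \lnot r)) \leftrightarrow q)): β-rule — branch into (r \land (\lnot (r \to (r \land \lnot r)) \leftrightarrow \lnot p))  //  ((q \land (q \land \lnot r)) \leftrightarrow q).
  branch 1 (add (r \land (\lnot (r \to (r \land \lnot r)) \leftrightarrow \lnot p))):
    (r \land (\lnot (r \to (r \land \lnot r)) \leftrightarrow \lnot p)): α-rule — add r, (\lnot (r \to (r \land \lnot r)) \leftrightarrow \lnot p).
    (\lnot (r \to (r \land \lnot r)) \leftrightarrow \lnot p): β-rule — branch into \lnot (r \to (r \land \lnot r)), \lnot p  //  \lnot \lnot (r \to (r \land \lnot r)), \lnot \lnot p.
      branch 1.1 (add \lnot (r \to (r \land \lnot r)), \lnot p):
        \lnot (r \to (r \land \lnot r)): α-rule — add r, \lnot (r \land \lnot r).
        \lnot (r \land \lnot r): β-rule — branch into \lnot r  //  \lnot \lnot r.
          branch 1.1.1 (add \lnot r):
            × closes — contains both r and \lnot r.
          branch 1.1.2 (add \lnot \lnot r):
            ○ open, literals {p=F, r=T}.
      branch 1.2 (add \lnot \lnot (r \to (r \land \lnot r)), \lnot \lnot p):
        \lnot \lnot (r \to (r \land \lnot r)): β-rule — branch into \lnot r  //  (r \land \lnot r).
          branch 1.2.1 (add \lnot r):
            × closes — contains both r and \lnot r.
          branch 1.2.2 (add (r \land \lnot r)):
            (r \land \lnot r): α-rule — add r, \lnot r.
            × closes — contains both r and \lnot r.
  branch 2 (add ((q \land (q \land \lnot r)) \leftrightarrow q)):
    ((q \land (q \land \lnot r)) \leftrightarrow q): β-rule — branch into (q \land (q \land \lnot r)), q  //  \lnot (q \land (q \land \lnot r)), \lnot q.
      branch 2.1 (add (q \land (q \land \lnot r)), q):
        (q \land (q \land \lnot r)): α-rule — add q, (q \land \lnot r).
        (q \land \lnot r): α-rule — add q, \lnot r.
        ○ open, literals {q=T, r=F}.
      branch 2.2 (add \lnot (q \land (q \land \lnot r)), \lnot q):
        \lnot (q \land (q \land \lnot r)): β-rule — branch into \lnot q  //  \lnot (q \land \lnot r).
          branch 2.2.1 (add \lnot q):
            ○ open, literals {q=F}.
          branch 2.2.2 (add \lnot (q \land \lnot r)):
            \lnot (q \land \lnot r): β-rule — branch into \lnot q  //  \lnot \lnot r.
              branch 2.2.2.1 (add \lnot q):
                ○ open, literals {q=F}.
              branch 2.2.2.2 (add \lnot \lnot r):
                ○ open, literals {q=F, r=T}.
3 branches closed, 5 open.
Each open branch fixes some atoms; the unmentioned ones are free. Counting distinct full assignments: branch {p=F, r=T} (q) contributes 2 new; branch {q=T, r=F} (p) contributes 2 new; branch {q=F} (p, r) contributes 3 new; branch {q=F} (p, r) contributes 0 new; branch {q=F, r=T} (p) contributes 0 new. Total: 7.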